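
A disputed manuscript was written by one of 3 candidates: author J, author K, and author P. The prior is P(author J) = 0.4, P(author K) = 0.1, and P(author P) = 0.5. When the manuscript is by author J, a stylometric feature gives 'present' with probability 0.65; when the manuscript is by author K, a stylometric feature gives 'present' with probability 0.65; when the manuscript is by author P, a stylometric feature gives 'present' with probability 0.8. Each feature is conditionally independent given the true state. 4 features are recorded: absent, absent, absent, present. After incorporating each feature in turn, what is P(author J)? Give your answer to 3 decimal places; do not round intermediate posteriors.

0.651

After 'absent': normaliser = 0.35·0.4000 + 0.35·0.1000 + 0.2·0.5000; P(author J) ≈ 0.5091, P(author K) ≈ 0.1273, P(author P) ≈ 0.3636
After 'absent': normaliser = 0.35·0.5091 + 0.35·0.1273 + 0.2·0.3636; P(author J) ≈ 0.6031, P(author K) ≈ 0.1508, P(author P) ≈ 0.2462
After 'absent': normaliser = 0.35·0.6031 + 0.35·0.1508 + 0.2·0.2462; P(author J) ≈ 0.6742, P(author K) ≈ 0.1686, P(author P) ≈ 0.1572
After 'present': normaliser = 0.65·0.6742 + 0.65·0.1686 + 0.8·0.1572; P(author J) ≈ 0.6506, P(author K) ≈ 0.1626, P(author P) ≈ 0.1868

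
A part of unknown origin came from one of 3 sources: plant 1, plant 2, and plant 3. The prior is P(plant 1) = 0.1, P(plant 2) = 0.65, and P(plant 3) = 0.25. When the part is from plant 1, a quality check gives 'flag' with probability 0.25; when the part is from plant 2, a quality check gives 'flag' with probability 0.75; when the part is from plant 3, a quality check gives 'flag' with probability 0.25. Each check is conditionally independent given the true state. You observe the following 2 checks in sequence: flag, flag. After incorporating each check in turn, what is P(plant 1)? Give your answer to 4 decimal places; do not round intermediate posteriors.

After 'flag': normaliser = 0.25·0.1000 + 0.75·0.6500 + 0.25·0.2500; P(plant 1) ≈ 0.0435, P(plant 2) ≈ 0.8478, P(plant 3) ≈ 0.1087
After 'flag': normaliser = 0.25·0.0435 + 0.75·0.8478 + 0.25·0.1087; P(plant 1) ≈ 0.0161, P(plant 2) ≈ 0.9435, P(plant 3) ≈ 0.0403

0.0161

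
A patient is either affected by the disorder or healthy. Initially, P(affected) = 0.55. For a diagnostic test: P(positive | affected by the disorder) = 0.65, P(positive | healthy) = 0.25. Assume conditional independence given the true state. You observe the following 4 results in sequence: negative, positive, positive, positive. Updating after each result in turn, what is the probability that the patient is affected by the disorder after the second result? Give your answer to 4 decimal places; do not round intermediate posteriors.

After 'negative': P(affected) = 0.35·0.5500 / (0.35·0.5500 + 0.75·0.4500) ≈ 0.3632
After 'positive': P(affected) = 0.65·0.3632 / (0.65·0.3632 + 0.25·0.6368) ≈ 0.5973

0.5973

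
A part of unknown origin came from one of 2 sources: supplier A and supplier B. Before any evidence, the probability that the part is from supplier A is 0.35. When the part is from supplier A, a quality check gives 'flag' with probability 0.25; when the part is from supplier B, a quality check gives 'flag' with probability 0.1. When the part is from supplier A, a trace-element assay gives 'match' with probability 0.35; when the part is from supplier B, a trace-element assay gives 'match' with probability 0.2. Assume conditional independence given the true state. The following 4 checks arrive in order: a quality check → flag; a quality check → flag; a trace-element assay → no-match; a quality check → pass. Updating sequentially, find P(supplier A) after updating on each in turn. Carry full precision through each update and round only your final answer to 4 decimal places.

Apply Bayes' rule sequentially, carrying P(supplier A) forward.
After a quality check='flag': P(supplier A) = 0.25·0.3500 / (0.25·0.3500 + 0.1·0.6500) ≈ 0.5738
After a quality check='flag': P(supplier A) = 0.25·0.5738 / (0.25·0.5738 + 0.1·0.4262) ≈ 0.7709
After a trace-element assay='no-match': P(supplier A) = 0.65·0.7709 / (0.65·0.7709 + 0.8·0.2291) ≈ 0.7322
After a quality check='pass': P(supplier A) = 0.75·0.7322 / (0.75·0.7322 + 0.9·0.2678) ≈ 0.6950

0.6950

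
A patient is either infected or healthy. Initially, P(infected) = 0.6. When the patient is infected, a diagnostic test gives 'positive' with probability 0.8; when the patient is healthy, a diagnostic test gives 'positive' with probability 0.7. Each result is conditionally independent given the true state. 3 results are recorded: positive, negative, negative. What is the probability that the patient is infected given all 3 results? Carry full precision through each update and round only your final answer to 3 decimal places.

After 'positive': P(infected) = 0.8·0.6000 / (0.8·0.6000 + 0.7·0.4000) ≈ 0.6316
After 'negative': P(infected) = 0.2·0.6316 / (0.2·0.6316 + 0.3·0.3684) ≈ 0.5333
After 'negative': P(infected) = 0.2·0.5333 / (0.2·0.5333 + 0.3·0.4667) ≈ 0.4324

0.432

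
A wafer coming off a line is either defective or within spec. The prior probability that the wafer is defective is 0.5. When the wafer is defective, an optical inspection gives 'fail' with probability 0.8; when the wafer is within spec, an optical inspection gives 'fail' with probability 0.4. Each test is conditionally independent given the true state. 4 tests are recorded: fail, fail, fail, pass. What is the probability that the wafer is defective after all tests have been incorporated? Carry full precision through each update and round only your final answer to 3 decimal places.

Apply Bayes' rule sequentially, carrying P(defective) forward.
After 'fail': P(defective) = 0.8·0.5000 / (0.8·0.5000 + 0.4·0.5000) ≈ 0.6667
After 'fail': P(defective) = 0.8·0.6667 / (0.8·0.6667 + 0.4·0.3333) ≈ 0.8000
After 'fail': P(defective) = 0.8·0.8000 / (0.8·0.8000 + 0.4·0.2000) ≈ 0.8889
After 'pass': P(defective) = 0.2·0.8889 / (0.2·0.8889 + 0.6·0.1111) ≈ 0.7273

0.727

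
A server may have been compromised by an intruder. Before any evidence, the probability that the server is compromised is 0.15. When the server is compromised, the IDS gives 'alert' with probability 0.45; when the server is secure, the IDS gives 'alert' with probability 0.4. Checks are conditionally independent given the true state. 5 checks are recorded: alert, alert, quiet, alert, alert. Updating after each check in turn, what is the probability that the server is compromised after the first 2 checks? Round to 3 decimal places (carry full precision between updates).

0.183

Apply Bayes' rule sequentially, carrying P(compromised) forward.
After 'alert': P(compromised) = 0.45·0.1500 / (0.45·0.1500 + 0.4·0.8500) ≈ 0.1656
After 'alert': P(compromised) = 0.45·0.1656 / (0.45·0.1656 + 0.4·0.8344) ≈ 0.1826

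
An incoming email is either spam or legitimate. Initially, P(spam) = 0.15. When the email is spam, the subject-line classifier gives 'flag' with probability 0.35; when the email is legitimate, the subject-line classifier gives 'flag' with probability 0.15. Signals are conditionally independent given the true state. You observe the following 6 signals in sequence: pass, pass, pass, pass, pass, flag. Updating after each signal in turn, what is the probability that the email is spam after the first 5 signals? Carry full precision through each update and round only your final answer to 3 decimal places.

0.044

After 'pass': P(spam) = 0.65·0.1500 / (0.65·0.1500 + 0.85·0.8500) ≈ 0.1189
After 'pass': P(spam) = 0.65·0.1189 / (0.65·0.1189 + 0.85·0.8811) ≈ 0.0935
After 'pass': P(spam) = 0.65·0.0935 / (0.65·0.0935 + 0.85·0.9065) ≈ 0.0731
After 'pass': P(spam) = 0.65·0.0731 / (0.65·0.0731 + 0.85·0.9269) ≈ 0.0569
After 'pass': P(spam) = 0.65·0.0569 / (0.65·0.0569 + 0.85·0.9431) ≈ 0.0441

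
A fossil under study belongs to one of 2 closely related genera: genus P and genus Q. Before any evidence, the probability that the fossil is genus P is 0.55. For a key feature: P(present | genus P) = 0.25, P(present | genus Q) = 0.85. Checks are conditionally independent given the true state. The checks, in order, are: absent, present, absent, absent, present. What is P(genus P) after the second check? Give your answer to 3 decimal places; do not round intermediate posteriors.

0.643

After 'absent': P(genus P) = 0.75·0.5500 / (0.75·0.5500 + 0.15·0.4500) ≈ 0.8594
After 'present': P(genus P) = 0.25·0.8594 / (0.25·0.8594 + 0.85·0.1406) ≈ 0.6425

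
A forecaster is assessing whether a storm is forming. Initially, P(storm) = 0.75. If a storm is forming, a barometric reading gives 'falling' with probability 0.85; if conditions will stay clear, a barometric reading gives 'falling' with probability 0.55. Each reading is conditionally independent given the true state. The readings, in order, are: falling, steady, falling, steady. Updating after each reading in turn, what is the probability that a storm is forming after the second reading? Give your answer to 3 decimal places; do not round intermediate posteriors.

After 'falling': P(storm) = 0.85·0.7500 / (0.85·0.7500 + 0.55·0.2500) ≈ 0.8226
After 'steady': P(storm) = 0.15·0.8226 / (0.15·0.8226 + 0.45·0.1774) ≈ 0.6071

0.607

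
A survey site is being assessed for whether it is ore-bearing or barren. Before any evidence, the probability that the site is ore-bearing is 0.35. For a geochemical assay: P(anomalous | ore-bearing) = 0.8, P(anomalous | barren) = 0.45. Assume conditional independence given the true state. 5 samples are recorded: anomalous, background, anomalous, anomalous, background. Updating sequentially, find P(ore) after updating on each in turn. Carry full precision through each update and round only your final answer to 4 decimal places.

0.2857

After 'anomalous': P(ore) = 0.8·0.3500 / (0.8·0.3500 + 0.45·0.6500) ≈ 0.4891
After 'background': P(ore) = 0.2·0.4891 / (0.2·0.4891 + 0.55·0.5109) ≈ 0.2582
After 'anomalous': P(ore) = 0.8·0.2582 / (0.8·0.2582 + 0.45·0.7418) ≈ 0.3823
After 'anomalous': P(ore) = 0.8·0.3823 / (0.8·0.3823 + 0.45·0.6177) ≈ 0.5238
After 'background': P(ore) = 0.2·0.5238 / (0.2·0.5238 + 0.55·0.4762) ≈ 0.2857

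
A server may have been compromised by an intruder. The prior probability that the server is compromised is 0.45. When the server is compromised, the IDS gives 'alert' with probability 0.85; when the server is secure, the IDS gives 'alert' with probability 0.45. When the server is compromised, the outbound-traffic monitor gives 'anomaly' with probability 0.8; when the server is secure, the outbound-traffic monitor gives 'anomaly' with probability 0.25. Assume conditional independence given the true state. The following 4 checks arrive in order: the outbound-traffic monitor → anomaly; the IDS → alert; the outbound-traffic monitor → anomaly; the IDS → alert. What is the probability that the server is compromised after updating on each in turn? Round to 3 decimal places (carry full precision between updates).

After the outbound-traffic monitor='anomaly': P(compromised) = 0.8·0.4500 / (0.8·0.4500 + 0.25·0.5500) ≈ 0.7236
After the IDS='alert': P(compromised) = 0.85·0.7236 / (0.85·0.7236 + 0.45·0.2764) ≈ 0.8318
After the outbound-traffic monitor='anomaly': P(compromised) = 0.8·0.8318 / (0.8·0.8318 + 0.25·0.1682) ≈ 0.9406
After the IDS='alert': P(compromised) = 0.85·0.9406 / (0.85·0.9406 + 0.45·0.0594) ≈ 0.9676

0.968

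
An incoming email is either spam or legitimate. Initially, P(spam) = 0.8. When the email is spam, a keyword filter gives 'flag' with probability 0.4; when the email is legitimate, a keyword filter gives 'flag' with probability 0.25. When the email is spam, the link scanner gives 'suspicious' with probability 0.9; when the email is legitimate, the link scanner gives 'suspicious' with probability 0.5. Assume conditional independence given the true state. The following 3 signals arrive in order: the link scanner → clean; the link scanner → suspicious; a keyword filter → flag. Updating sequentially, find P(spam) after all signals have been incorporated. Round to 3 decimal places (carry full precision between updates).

0.697

After the link scanner='clean': P(spam) = 0.1·0.8000 / (0.1·0.8000 + 0.5·0.2000) ≈ 0.4444
After the link scanner='suspicious': P(spam) = 0.9·0.4444 / (0.9·0.4444 + 0.5·0.5556) ≈ 0.5902
After a keyword filter='flag': P(spam) = 0.4·0.5902 / (0.4·0.5902 + 0.25·0.4098) ≈ 0.6973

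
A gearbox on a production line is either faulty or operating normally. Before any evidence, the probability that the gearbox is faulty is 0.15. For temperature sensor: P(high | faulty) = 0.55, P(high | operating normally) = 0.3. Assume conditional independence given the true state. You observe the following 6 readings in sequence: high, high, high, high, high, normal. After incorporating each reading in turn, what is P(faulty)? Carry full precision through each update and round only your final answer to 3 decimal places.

0.701

After 'high': P(faulty) = 0.55·0.1500 / (0.55·0.1500 + 0.3·0.8500) ≈ 0.2444
After 'high': P(faulty) = 0.55·0.2444 / (0.55·0.2444 + 0.3·0.7556) ≈ 0.3723
After 'high': P(faulty) = 0.55·0.3723 / (0.55·0.3723 + 0.3·0.6277) ≈ 0.5209
After 'high': P(faulty) = 0.55·0.5209 / (0.55·0.5209 + 0.3·0.4791) ≈ 0.6660
After 'high': P(faulty) = 0.55·0.6660 / (0.55·0.6660 + 0.3·0.3340) ≈ 0.7852
After 'normal': P(faulty) = 0.45·0.7852 / (0.45·0.7852 + 0.7·0.2148) ≈ 0.7015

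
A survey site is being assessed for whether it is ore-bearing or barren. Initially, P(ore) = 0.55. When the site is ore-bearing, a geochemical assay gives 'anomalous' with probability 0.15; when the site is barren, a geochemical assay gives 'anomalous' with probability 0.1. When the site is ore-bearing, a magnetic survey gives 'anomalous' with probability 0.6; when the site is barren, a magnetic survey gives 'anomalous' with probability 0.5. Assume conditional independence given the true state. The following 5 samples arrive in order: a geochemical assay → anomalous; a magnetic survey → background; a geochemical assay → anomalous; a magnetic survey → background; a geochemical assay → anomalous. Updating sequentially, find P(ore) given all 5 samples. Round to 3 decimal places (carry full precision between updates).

0.725

After a geochemical assay='anomalous': P(ore) = 0.15·0.5500 / (0.15·0.5500 + 0.1·0.4500) ≈ 0.6471
After a magnetic survey='background': P(ore) = 0.4·0.6471 / (0.4·0.6471 + 0.5·0.3529) ≈ 0.5946
After a geochemical assay='anomalous': P(ore) = 0.15·0.5946 / (0.15·0.5946 + 0.1·0.4054) ≈ 0.6875
After a magnetic survey='background': P(ore) = 0.4·0.6875 / (0.4·0.6875 + 0.5·0.3125) ≈ 0.6377
After a geochemical assay='anomalous': P(ore) = 0.15·0.6377 / (0.15·0.6377 + 0.1·0.3623) ≈ 0.7253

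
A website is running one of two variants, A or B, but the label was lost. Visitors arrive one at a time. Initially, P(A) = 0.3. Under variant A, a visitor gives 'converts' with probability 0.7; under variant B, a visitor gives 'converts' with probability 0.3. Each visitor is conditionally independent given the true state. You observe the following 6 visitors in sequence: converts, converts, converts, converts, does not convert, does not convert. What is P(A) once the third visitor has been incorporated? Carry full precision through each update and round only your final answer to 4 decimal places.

Apply Bayes' rule sequentially, carrying P(A) forward.
After 'converts': P(A) = 0.7·0.3000 / (0.7·0.3000 + 0.3·0.7000) ≈ 0.5000
After 'converts': P(A) = 0.7·0.5000 / (0.7·0.5000 + 0.3·0.5000) ≈ 0.7000
After 'converts': P(A) = 0.7·0.7000 / (0.7·0.7000 + 0.3·0.3000) ≈ 0.8448

0.8448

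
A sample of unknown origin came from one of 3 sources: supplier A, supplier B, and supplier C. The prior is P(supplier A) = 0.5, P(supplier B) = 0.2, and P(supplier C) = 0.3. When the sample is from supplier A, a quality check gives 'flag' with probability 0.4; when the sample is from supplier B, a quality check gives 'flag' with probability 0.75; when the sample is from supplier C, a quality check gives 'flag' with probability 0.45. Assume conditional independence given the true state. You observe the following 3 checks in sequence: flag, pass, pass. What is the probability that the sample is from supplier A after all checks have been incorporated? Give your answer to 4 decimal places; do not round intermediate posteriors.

0.5891

After 'flag': normaliser = 0.4·0.5000 + 0.75·0.2000 + 0.45·0.3000; P(supplier A) ≈ 0.4124, P(supplier B) ≈ 0.3093, P(supplier C) ≈ 0.2784
After 'pass': normaliser = 0.6·0.4124 + 0.25·0.3093 + 0.55·0.2784; P(supplier A) ≈ 0.5178, P(supplier B) ≈ 0.1618, P(supplier C) ≈ 0.3204
After 'pass': normaliser = 0.6·0.5178 + 0.25·0.1618 + 0.55·0.3204; P(supplier A) ≈ 0.5891, P(supplier B) ≈ 0.0767, P(supplier C) ≈ 0.3342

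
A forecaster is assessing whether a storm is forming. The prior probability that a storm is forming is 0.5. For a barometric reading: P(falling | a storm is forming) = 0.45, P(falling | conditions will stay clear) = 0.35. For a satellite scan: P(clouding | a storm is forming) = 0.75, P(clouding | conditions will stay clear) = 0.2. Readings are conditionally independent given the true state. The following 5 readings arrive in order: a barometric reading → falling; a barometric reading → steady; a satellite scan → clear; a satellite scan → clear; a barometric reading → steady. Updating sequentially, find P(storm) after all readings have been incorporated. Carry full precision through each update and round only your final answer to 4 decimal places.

0.0825

After a barometric reading='falling': P(storm) = 0.45·0.5000 / (0.45·0.5000 + 0.35·0.5000) ≈ 0.5625
After a barometric reading='steady': P(storm) = 0.55·0.5625 / (0.55·0.5625 + 0.65·0.4375) ≈ 0.5211
After a satellite scan='clear': P(storm) = 0.25·0.5211 / (0.25·0.5211 + 0.8·0.4789) ≈ 0.2537
After a satellite scan='clear': P(storm) = 0.25·0.2537 / (0.25·0.2537 + 0.8·0.7463) ≈ 0.0960
After a barometric reading='steady': P(storm) = 0.55·0.0960 / (0.55·0.0960 + 0.65·0.9040) ≈ 0.0825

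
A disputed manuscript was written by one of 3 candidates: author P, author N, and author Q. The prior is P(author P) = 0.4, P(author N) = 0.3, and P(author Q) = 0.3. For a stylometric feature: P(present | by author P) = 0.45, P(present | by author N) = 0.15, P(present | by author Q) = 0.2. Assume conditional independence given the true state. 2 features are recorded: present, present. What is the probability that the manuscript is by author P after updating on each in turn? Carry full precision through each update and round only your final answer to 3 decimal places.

0.812

After 'present': normaliser = 0.45·0.4000 + 0.15·0.3000 + 0.2·0.3000; P(author P) ≈ 0.6316, P(author N) ≈ 0.1579, P(author Q) ≈ 0.2105
After 'present': normaliser = 0.45·0.6316 + 0.15·0.1579 + 0.2·0.2105; P(author P) ≈ 0.8120, P(author N) ≈ 0.0677, P(author Q) ≈ 0.1203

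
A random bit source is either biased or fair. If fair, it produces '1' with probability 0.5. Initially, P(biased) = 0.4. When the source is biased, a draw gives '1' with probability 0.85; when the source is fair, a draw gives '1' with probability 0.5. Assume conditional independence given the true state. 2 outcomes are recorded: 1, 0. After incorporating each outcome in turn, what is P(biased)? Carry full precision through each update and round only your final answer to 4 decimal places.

After '1': P(biased) = 0.85·0.4000 / (0.85·0.4000 + 0.5·0.6000) ≈ 0.5312
After '0': P(biased) = 0.15·0.5312 / (0.15·0.5312 + 0.5·0.4688) ≈ 0.2537

0.2537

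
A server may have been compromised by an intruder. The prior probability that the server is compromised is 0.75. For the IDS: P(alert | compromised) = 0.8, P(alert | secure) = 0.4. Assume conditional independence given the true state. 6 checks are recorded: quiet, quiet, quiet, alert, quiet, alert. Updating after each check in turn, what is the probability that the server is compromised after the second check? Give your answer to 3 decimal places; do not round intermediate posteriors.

Apply Bayes' rule sequentially, carrying P(compromised) forward.
After 'quiet': P(compromised) = 0.2·0.7500 / (0.2·0.7500 + 0.6·0.2500) ≈ 0.5000
After 'quiet': P(compromised) = 0.2·0.5000 / (0.2·0.5000 + 0.6·0.5000) ≈ 0.2500

0.250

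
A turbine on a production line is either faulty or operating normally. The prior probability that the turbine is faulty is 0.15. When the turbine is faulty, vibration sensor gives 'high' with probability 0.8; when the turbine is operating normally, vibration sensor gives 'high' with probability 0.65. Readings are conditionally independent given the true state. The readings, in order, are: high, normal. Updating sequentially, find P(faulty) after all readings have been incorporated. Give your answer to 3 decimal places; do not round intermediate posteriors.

0.110

After 'high': P(faulty) = 0.8·0.1500 / (0.8·0.1500 + 0.65·0.8500) ≈ 0.1784
After 'normal': P(faulty) = 0.2·0.1784 / (0.2·0.1784 + 0.35·0.8216) ≈ 0.1104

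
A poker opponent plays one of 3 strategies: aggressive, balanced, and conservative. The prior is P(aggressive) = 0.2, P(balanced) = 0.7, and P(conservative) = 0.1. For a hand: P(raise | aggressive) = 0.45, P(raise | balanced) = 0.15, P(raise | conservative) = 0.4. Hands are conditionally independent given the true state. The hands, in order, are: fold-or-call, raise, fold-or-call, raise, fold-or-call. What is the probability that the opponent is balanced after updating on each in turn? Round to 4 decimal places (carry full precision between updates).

0.4869

After 'fold-or-call': normaliser = 0.55·0.2000 + 0.85·0.7000 + 0.6·0.1000; P(aggressive) ≈ 0.1438, P(balanced) ≈ 0.7778, P(conservative) ≈ 0.0784
After 'raise': normaliser = 0.45·0.1438 + 0.15·0.7778 + 0.4·0.0784; P(aggressive) ≈ 0.3041, P(balanced) ≈ 0.5484, P(conservative) ≈ 0.1475
After 'fold-or-call': normaliser = 0.55·0.3041 + 0.85·0.5484 + 0.6·0.1475; P(aggressive) ≈ 0.2317, P(balanced) ≈ 0.6457, P(conservative) ≈ 0.1226
After 'raise': normaliser = 0.45·0.2317 + 0.15·0.6457 + 0.4·0.1226; P(aggressive) ≈ 0.4168, P(balanced) ≈ 0.3872, P(conservative) ≈ 0.1960
After 'fold-or-call': normaliser = 0.55·0.4168 + 0.85·0.3872 + 0.6·0.1960; P(aggressive) ≈ 0.3392, P(balanced) ≈ 0.4869, P(conservative) ≈ 0.1740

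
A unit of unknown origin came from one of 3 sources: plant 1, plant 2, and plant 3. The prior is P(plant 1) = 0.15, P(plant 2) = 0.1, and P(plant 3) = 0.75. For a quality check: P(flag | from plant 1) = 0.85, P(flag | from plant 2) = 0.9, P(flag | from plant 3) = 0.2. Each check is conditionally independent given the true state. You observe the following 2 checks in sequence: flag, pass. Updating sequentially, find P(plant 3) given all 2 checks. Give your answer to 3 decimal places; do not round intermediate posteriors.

After 'flag': normaliser = 0.85·0.1500 + 0.9·0.1000 + 0.2·0.7500; P(plant 1) ≈ 0.3469, P(plant 2) ≈ 0.2449, P(plant 3) ≈ 0.4082
After 'pass': normaliser = 0.15·0.3469 + 0.1·0.2449 + 0.8·0.4082; P(plant 1) ≈ 0.1291, P(plant 2) ≈ 0.0608, P(plant 3) ≈ 0.8101

0.810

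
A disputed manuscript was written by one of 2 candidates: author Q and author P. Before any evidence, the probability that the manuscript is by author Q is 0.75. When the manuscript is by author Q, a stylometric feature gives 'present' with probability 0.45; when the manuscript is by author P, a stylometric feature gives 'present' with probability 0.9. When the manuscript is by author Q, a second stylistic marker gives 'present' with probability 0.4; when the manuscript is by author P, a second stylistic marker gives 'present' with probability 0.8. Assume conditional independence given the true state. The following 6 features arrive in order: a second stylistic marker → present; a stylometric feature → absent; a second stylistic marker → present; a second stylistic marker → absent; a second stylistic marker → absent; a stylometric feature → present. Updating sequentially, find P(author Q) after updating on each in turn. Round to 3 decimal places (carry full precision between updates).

0.949

After a second stylistic marker='present': P(author Q) = 0.4·0.7500 / (0.4·0.7500 + 0.8·0.2500) ≈ 0.6000
After a stylometric feature='absent': P(author Q) = 0.55·0.6000 / (0.55·0.6000 + 0.1·0.4000) ≈ 0.8919
After a second stylistic marker='present': P(author Q) = 0.4·0.8919 / (0.4·0.8919 + 0.8·0.1081) ≈ 0.8049
After a second stylistic marker='absent': P(author Q) = 0.6·0.8049 / (0.6·0.8049 + 0.2·0.1951) ≈ 0.9252
After a second stylistic marker='absent': P(author Q) = 0.6·0.9252 / (0.6·0.9252 + 0.2·0.0748) ≈ 0.9738
After a stylometric feature='present': P(author Q) = 0.45·0.9738 / (0.45·0.9738 + 0.9·0.0262) ≈ 0.9489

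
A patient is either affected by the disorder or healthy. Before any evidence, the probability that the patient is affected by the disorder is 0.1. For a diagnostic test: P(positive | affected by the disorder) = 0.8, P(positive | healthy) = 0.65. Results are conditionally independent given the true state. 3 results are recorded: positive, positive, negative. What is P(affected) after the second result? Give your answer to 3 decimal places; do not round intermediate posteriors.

After 'positive': P(affected) = 0.8·0.1000 / (0.8·0.1000 + 0.65·0.9000) ≈ 0.1203
After 'positive': P(affected) = 0.8·0.1203 / (0.8·0.1203 + 0.65·0.8797) ≈ 0.1441

0.144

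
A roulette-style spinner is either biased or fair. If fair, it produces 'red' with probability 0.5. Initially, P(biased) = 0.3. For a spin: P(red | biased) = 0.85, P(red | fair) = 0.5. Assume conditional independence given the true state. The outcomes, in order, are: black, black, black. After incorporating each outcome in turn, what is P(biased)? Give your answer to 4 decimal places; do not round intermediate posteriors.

After 'black': P(biased) = 0.15·0.3000 / (0.15·0.3000 + 0.5·0.7000) ≈ 0.1139
After 'black': P(biased) = 0.15·0.1139 / (0.15·0.1139 + 0.5·0.8861) ≈ 0.0371
After 'black': P(biased) = 0.15·0.0371 / (0.15·0.0371 + 0.5·0.9629) ≈ 0.0114

0.0114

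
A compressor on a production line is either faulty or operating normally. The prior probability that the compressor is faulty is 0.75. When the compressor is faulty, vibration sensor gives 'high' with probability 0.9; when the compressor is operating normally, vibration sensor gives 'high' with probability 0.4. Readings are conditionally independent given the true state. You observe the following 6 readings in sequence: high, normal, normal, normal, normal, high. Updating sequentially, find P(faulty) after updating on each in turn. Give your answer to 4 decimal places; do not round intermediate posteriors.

0.0116

After 'high': P(faulty) = 0.9·0.7500 / (0.9·0.7500 + 0.4·0.2500) ≈ 0.8710
After 'normal': P(faulty) = 0.1·0.8710 / (0.1·0.8710 + 0.6·0.1290) ≈ 0.5294
After 'normal': P(faulty) = 0.1·0.5294 / (0.1·0.5294 + 0.6·0.4706) ≈ 0.1579
After 'normal': P(faulty) = 0.1·0.1579 / (0.1·0.1579 + 0.6·0.8421) ≈ 0.0303
After 'normal': P(faulty) = 0.1·0.0303 / (0.1·0.0303 + 0.6·0.9697) ≈ 0.0052
After 'high': P(faulty) = 0.9·0.0052 / (0.9·0.0052 + 0.4·0.9948) ≈ 0.0116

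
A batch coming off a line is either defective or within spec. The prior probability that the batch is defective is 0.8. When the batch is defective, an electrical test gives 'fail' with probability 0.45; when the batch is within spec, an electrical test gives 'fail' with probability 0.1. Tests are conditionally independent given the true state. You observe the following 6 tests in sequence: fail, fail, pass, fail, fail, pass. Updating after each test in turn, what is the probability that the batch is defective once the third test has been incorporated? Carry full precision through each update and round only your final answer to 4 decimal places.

0.9802

After 'fail': P(defective) = 0.45·0.8000 / (0.45·0.8000 + 0.1·0.2000) ≈ 0.9474
After 'fail': P(defective) = 0.45·0.9474 / (0.45·0.9474 + 0.1·0.0526) ≈ 0.9878
After 'pass': P(defective) = 0.55·0.9878 / (0.55·0.9878 + 0.9·0.0122) ≈ 0.9802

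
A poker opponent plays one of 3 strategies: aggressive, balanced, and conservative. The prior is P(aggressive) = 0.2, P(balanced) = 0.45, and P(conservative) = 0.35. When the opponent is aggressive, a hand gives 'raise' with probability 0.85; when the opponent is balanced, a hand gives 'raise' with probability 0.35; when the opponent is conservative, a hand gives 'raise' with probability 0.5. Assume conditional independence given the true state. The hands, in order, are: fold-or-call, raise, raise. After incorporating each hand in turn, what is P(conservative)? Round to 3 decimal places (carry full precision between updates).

After 'fold-or-call': normaliser = 0.15·0.2000 + 0.65·0.4500 + 0.5·0.3500; P(aggressive) ≈ 0.0603, P(balanced) ≈ 0.5879, P(conservative) ≈ 0.3518
After 'raise': normaliser = 0.85·0.0603 + 0.35·0.5879 + 0.5·0.3518; P(aggressive) ≈ 0.1184, P(balanced) ≈ 0.4753, P(conservative) ≈ 0.4063
After 'raise': normaliser = 0.85·0.1184 + 0.35·0.4753 + 0.5·0.4063; P(aggressive) ≈ 0.2141, P(balanced) ≈ 0.3539, P(conservative) ≈ 0.4321

0.432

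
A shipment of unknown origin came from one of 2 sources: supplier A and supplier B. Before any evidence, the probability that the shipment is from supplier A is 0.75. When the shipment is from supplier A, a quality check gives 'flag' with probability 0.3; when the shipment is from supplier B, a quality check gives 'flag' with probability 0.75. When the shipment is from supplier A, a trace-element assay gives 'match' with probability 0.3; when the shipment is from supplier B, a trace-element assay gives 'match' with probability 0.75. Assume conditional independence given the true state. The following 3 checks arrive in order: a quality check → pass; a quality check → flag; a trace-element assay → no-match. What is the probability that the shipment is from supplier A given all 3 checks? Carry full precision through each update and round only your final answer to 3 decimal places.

0.904

After a quality check='pass': P(supplier A) = 0.7·0.7500 / (0.7·0.7500 + 0.25·0.2500) ≈ 0.8936
After a quality check='flag': P(supplier A) = 0.3·0.8936 / (0.3·0.8936 + 0.75·0.1064) ≈ 0.7706
After a trace-element assay='no-match': P(supplier A) = 0.7·0.7706 / (0.7·0.7706 + 0.25·0.2294) ≈ 0.9039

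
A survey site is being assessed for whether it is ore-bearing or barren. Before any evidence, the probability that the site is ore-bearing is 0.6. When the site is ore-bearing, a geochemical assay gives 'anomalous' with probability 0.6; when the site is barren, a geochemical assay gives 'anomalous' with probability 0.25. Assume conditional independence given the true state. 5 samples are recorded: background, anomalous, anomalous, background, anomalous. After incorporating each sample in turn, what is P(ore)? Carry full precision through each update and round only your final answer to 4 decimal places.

0.8550

After 'background': P(ore) = 0.4·0.6000 / (0.4·0.6000 + 0.75·0.4000) ≈ 0.4444
After 'anomalous': P(ore) = 0.6·0.4444 / (0.6·0.4444 + 0.25·0.5556) ≈ 0.6575
After 'anomalous': P(ore) = 0.6·0.6575 / (0.6·0.6575 + 0.25·0.3425) ≈ 0.8217
After 'background': P(ore) = 0.4·0.8217 / (0.4·0.8217 + 0.75·0.1783) ≈ 0.7108
After 'anomalous': P(ore) = 0.6·0.7108 / (0.6·0.7108 + 0.25·0.2892) ≈ 0.8550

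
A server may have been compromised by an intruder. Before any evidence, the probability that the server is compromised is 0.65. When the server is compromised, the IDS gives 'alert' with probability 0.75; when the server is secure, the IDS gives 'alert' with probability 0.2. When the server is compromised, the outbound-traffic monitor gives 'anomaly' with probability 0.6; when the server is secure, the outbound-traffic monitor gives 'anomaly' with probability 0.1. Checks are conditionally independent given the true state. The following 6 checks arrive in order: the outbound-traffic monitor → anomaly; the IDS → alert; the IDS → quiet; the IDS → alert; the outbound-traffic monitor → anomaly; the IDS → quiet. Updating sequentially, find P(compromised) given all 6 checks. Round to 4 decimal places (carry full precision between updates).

Apply Bayes' rule sequentially, carrying P(compromised) forward.
After the outbound-traffic monitor='anomaly': P(compromised) = 0.6·0.6500 / (0.6·0.6500 + 0.1·0.3500) ≈ 0.9176
After the IDS='alert': P(compromised) = 0.75·0.9176 / (0.75·0.9176 + 0.2·0.0824) ≈ 0.9766
After the IDS='quiet': P(compromised) = 0.25·0.9766 / (0.25·0.9766 + 0.8·0.0234) ≈ 0.9289
After the IDS='alert': P(compromised) = 0.75·0.9289 / (0.75·0.9289 + 0.2·0.0711) ≈ 0.9800
After the outbound-traffic monitor='anomaly': P(compromised) = 0.6·0.9800 / (0.6·0.9800 + 0.1·0.0200) ≈ 0.9966
After the IDS='quiet': P(compromised) = 0.25·0.9966 / (0.25·0.9966 + 0.8·0.0034) ≈ 0.9892

0.9892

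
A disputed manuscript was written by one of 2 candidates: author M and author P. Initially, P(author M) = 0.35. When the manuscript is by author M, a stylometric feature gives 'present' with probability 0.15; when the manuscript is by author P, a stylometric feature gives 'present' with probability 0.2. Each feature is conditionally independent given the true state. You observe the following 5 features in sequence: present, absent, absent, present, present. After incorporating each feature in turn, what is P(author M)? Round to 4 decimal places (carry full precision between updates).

Apply Bayes' rule sequentially, carrying P(author M) forward.
After 'present': P(author M) = 0.15·0.3500 / (0.15·0.3500 + 0.2·0.6500) ≈ 0.2877
After 'absent': P(author M) = 0.85·0.2877 / (0.85·0.2877 + 0.8·0.7123) ≈ 0.3003
After 'absent': P(author M) = 0.85·0.3003 / (0.85·0.3003 + 0.8·0.6997) ≈ 0.3131
After 'present': P(author M) = 0.15·0.3131 / (0.15·0.3131 + 0.2·0.6869) ≈ 0.2548
After 'present': P(author M) = 0.15·0.2548 / (0.15·0.2548 + 0.2·0.7452) ≈ 0.2041

0.2041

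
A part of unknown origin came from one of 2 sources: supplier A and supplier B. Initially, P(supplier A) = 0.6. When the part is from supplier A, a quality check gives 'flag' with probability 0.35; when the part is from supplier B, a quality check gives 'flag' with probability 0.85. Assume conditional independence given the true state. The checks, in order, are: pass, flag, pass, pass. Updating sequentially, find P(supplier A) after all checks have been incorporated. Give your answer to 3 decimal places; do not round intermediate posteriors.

After 'pass': P(supplier A) = 0.65·0.6000 / (0.65·0.6000 + 0.15·0.4000) ≈ 0.8667
After 'flag': P(supplier A) = 0.35·0.8667 / (0.35·0.8667 + 0.85·0.1333) ≈ 0.7280
After 'pass': P(supplier A) = 0.65·0.7280 / (0.65·0.7280 + 0.15·0.2720) ≈ 0.9206
After 'pass': P(supplier A) = 0.65·0.9206 / (0.65·0.9206 + 0.15·0.0794) ≈ 0.9805

0.980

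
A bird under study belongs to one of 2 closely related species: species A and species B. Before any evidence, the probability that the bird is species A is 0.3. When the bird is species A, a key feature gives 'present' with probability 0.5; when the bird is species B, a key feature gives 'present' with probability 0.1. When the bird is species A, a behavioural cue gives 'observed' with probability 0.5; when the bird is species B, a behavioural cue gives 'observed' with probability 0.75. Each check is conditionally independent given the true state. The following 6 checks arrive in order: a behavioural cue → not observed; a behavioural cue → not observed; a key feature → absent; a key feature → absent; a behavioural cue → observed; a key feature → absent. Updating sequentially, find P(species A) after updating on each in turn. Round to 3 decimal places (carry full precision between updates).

0.164

After a behavioural cue='not observed': P(species A) = 0.5·0.3000 / (0.5·0.3000 + 0.25·0.7000) ≈ 0.4615
After a behavioural cue='not observed': P(species A) = 0.5·0.4615 / (0.5·0.4615 + 0.25·0.5385) ≈ 0.6316
After a key feature='absent': P(species A) = 0.5·0.6316 / (0.5·0.6316 + 0.9·0.3684) ≈ 0.4878
After a key feature='absent': P(species A) = 0.5·0.4878 / (0.5·0.4878 + 0.9·0.5122) ≈ 0.3460
After a behavioural cue='observed': P(species A) = 0.5·0.3460 / (0.5·0.3460 + 0.75·0.6540) ≈ 0.2608
After a key feature='absent': P(species A) = 0.5·0.2608 / (0.5·0.2608 + 0.9·0.7392) ≈ 0.1639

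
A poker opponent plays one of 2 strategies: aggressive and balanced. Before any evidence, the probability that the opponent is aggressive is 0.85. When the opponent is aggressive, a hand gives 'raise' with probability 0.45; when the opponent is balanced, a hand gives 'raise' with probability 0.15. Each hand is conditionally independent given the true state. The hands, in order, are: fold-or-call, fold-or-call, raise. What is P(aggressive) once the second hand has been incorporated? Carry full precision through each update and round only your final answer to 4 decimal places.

0.7035

Each posterior becomes the prior for the next update.
After 'fold-or-call': P(aggressive) = 0.55·0.8500 / (0.55·0.8500 + 0.85·0.1500) ≈ 0.7857
After 'fold-or-call': P(aggressive) = 0.55·0.7857 / (0.55·0.7857 + 0.85·0.2143) ≈ 0.7035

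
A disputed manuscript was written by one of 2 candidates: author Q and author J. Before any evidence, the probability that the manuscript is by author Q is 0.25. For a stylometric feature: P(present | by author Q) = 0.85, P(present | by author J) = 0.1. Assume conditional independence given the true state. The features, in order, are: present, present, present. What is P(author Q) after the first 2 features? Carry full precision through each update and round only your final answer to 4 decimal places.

After 'present': P(author Q) = 0.85·0.2500 / (0.85·0.2500 + 0.1·0.7500) ≈ 0.7391
After 'present': P(author Q) = 0.85·0.7391 / (0.85·0.7391 + 0.1·0.2609) ≈ 0.9601

0.9601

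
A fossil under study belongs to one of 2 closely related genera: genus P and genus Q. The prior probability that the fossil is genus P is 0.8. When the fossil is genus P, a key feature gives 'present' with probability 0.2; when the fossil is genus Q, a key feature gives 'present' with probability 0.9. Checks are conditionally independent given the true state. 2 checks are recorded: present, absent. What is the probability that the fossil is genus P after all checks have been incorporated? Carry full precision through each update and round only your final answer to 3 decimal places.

Each posterior becomes the prior for the next update.
After 'present': P(genus P) = 0.2·0.8000 / (0.2·0.8000 + 0.9·0.2000) ≈ 0.4706
After 'absent': P(genus P) = 0.8·0.4706 / (0.8·0.4706 + 0.1·0.5294) ≈ 0.8767

0.877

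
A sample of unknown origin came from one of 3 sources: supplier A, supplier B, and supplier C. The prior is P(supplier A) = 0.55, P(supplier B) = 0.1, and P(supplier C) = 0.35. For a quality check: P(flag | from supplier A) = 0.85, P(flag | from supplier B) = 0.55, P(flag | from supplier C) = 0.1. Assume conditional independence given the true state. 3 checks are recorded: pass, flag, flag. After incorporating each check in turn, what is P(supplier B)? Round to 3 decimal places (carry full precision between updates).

0.178

After 'pass': normaliser = 0.15·0.5500 + 0.45·0.1000 + 0.9·0.3500; P(supplier A) ≈ 0.1864, P(supplier B) ≈ 0.1017, P(supplier C) ≈ 0.7119
After 'flag': normaliser = 0.85·0.1864 + 0.55·0.1017 + 0.1·0.7119; P(supplier A) ≈ 0.5549, P(supplier B) ≈ 0.1958, P(supplier C) ≈ 0.2493
After 'flag': normaliser = 0.85·0.5549 + 0.55·0.1958 + 0.1·0.2493; P(supplier A) ≈ 0.7805, P(supplier B) ≈ 0.1782, P(supplier C) ≈ 0.0412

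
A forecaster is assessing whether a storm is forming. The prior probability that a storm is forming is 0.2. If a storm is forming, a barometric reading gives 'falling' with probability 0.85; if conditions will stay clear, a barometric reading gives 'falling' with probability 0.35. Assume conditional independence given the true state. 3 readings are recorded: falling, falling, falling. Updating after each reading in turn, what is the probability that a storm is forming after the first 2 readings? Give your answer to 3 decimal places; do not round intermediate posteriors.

After 'falling': P(storm) = 0.85·0.2000 / (0.85·0.2000 + 0.35·0.8000) ≈ 0.3778
After 'falling': P(storm) = 0.85·0.3778 / (0.85·0.3778 + 0.35·0.6222) ≈ 0.5959

0.596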